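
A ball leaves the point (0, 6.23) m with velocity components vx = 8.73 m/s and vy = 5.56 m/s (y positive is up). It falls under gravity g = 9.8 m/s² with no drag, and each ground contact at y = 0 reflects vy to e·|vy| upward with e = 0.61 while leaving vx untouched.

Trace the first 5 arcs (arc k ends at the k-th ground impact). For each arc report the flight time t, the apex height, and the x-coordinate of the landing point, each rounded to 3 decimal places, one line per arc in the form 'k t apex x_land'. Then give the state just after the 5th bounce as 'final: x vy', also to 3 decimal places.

Arc 1: start y=6.230, vy=5.560 → t=1.830, apex=7.807, x_land=15.973, impact vy=-12.370
  bounce: vy ← 0.61·12.370 = 7.546
Arc 2: start y=0.000, vy=7.546 → t=1.540, apex=2.905, x_land=29.416, impact vy=-7.546
  bounce: vy ← 0.61·7.546 = 4.603
Arc 3: start y=0.000, vy=4.603 → t=0.939, apex=1.081, x_land=37.617, impact vy=-4.603
  bounce: vy ← 0.61·4.603 = 2.808
Arc 4: start y=0.000, vy=2.808 → t=0.573, apex=0.402, x_land=42.620, impact vy=-2.808
  bounce: vy ← 0.61·2.808 = 1.713
Arc 5: start y=0.000, vy=1.713 → t=0.350, apex=0.150, x_land=45.671, impact vy=-1.713
  bounce: vy ← 0.61·1.713 = 1.045

1 1.830 7.807 15.973
2 1.540 2.905 29.416
3 0.939 1.081 37.617
4 0.573 0.402 42.620
5 0.350 0.150 45.671
final: 45.671 1.045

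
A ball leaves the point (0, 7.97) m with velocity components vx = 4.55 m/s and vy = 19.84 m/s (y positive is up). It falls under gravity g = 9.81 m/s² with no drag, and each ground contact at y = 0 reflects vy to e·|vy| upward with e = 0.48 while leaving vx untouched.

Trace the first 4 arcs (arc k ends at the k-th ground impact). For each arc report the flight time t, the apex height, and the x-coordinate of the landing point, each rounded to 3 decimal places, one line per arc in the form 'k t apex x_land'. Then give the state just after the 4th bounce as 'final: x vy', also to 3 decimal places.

1 4.413 28.032 20.079
2 2.295 6.459 30.522
3 1.102 1.488 35.534
4 0.529 0.343 37.940
final: 37.940 1.245

Arc 1: start y=7.970, vy=19.840 → t=4.413, apex=28.032, x_land=20.079, impact vy=-23.452
  bounce: vy ← 0.48·23.452 = 11.257
Arc 2: start y=0.000, vy=11.257 → t=2.295, apex=6.459, x_land=30.522, impact vy=-11.257
  bounce: vy ← 0.48·11.257 = 5.403
Arc 3: start y=0.000, vy=5.403 → t=1.102, apex=1.488, x_land=35.534, impact vy=-5.403
  bounce: vy ← 0.48·5.403 = 2.594
Arc 4: start y=0.000, vy=2.594 → t=0.529, apex=0.343, x_land=37.940, impact vy=-2.594
  bounce: vy ← 0.48·2.594 = 1.245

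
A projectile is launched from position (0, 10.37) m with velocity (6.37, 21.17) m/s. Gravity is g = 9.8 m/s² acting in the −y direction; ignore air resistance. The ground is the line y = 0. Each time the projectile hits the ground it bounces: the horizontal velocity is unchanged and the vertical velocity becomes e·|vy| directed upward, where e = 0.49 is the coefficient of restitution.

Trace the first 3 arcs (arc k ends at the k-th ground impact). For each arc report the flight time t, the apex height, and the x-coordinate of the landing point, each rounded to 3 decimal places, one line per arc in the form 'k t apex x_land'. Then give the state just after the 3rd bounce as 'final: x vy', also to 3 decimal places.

1 4.765 33.236 30.350
2 2.552 7.980 46.609
3 1.251 1.916 54.575
final: 54.575 3.003

Arc 1: start y=10.370, vy=21.170 → t=4.765, apex=33.236, x_land=30.350, impact vy=-25.523
  bounce: vy ← 0.49·25.523 = 12.506
Arc 2: start y=0.000, vy=12.506 → t=2.552, apex=7.980, x_land=46.609, impact vy=-12.506
  bounce: vy ← 0.49·12.506 = 6.128
Arc 3: start y=0.000, vy=6.128 → t=1.251, apex=1.916, x_land=54.575, impact vy=-6.128
  bounce: vy ← 0.49·6.128 = 3.003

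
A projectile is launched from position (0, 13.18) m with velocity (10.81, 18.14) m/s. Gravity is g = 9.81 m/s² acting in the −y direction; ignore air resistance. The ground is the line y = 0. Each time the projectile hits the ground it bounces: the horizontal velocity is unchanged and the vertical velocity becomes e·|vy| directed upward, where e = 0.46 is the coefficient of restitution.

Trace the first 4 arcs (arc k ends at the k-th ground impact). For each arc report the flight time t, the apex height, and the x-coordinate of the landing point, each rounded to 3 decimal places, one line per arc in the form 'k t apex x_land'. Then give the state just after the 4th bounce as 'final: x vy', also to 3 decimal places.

Arc 1: start y=13.180, vy=18.140 → t=4.320, apex=29.952, x_land=46.702, impact vy=-24.242
  bounce: vy ← 0.46·24.242 = 11.151
Arc 2: start y=0.000, vy=11.151 → t=2.273, apex=6.338, x_land=71.277, impact vy=-11.151
  bounce: vy ← 0.46·11.151 = 5.130
Arc 3: start y=0.000, vy=5.130 → t=1.046, apex=1.341, x_land=82.582, impact vy=-5.130
  bounce: vy ← 0.46·5.130 = 2.360
Arc 4: start y=0.000, vy=2.360 → t=0.481, apex=0.284, x_land=87.782, impact vy=-2.360
  bounce: vy ← 0.46·2.360 = 1.085

1 4.320 29.952 46.702
2 2.273 6.338 71.277
3 1.046 1.341 82.582
4 0.481 0.284 87.782
final: 87.782 1.085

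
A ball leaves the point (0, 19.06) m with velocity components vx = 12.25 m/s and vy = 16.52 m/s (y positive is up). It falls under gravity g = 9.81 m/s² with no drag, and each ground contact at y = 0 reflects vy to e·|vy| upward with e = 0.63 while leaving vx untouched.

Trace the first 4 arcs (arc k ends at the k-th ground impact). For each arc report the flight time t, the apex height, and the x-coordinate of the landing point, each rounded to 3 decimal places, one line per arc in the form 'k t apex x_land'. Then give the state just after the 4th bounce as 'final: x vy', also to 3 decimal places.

1 4.277 32.970 52.389
2 3.267 13.086 92.406
3 2.058 5.194 117.616
4 1.297 2.061 133.499
final: 133.499 4.007

Arc 1: start y=19.060, vy=16.520 → t=4.277, apex=32.970, x_land=52.389, impact vy=-25.434
  bounce: vy ← 0.63·25.434 = 16.023
Arc 2: start y=0.000, vy=16.023 → t=3.267, apex=13.086, x_land=92.406, impact vy=-16.023
  bounce: vy ← 0.63·16.023 = 10.095
Arc 3: start y=0.000, vy=10.095 → t=2.058, apex=5.194, x_land=117.616, impact vy=-10.095
  bounce: vy ← 0.63·10.095 = 6.360
Arc 4: start y=0.000, vy=6.360 → t=1.297, apex=2.061, x_land=133.499, impact vy=-6.360
  bounce: vy ← 0.63·6.360 = 4.007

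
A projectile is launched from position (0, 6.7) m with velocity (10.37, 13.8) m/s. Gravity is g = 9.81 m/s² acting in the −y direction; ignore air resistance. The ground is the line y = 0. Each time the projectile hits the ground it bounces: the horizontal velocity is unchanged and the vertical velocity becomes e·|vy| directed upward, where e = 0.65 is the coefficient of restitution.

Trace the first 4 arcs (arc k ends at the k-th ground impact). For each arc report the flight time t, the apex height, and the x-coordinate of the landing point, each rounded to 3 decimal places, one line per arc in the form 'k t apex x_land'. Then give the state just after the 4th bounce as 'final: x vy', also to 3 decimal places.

Arc 1: start y=6.700, vy=13.800 → t=3.236, apex=16.406, x_land=33.553, impact vy=-17.941
  bounce: vy ← 0.65·17.941 = 11.662
Arc 2: start y=0.000, vy=11.662 → t=2.378, apex=6.932, x_land=58.209, impact vy=-11.662
  bounce: vy ← 0.65·11.662 = 7.580
Arc 3: start y=0.000, vy=7.580 → t=1.545, apex=2.929, x_land=74.235, impact vy=-7.580
  bounce: vy ← 0.65·7.580 = 4.927
Arc 4: start y=0.000, vy=4.927 → t=1.005, apex=1.237, x_land=84.651, impact vy=-4.927
  bounce: vy ← 0.65·4.927 = 3.203

1 3.236 16.406 33.553
2 2.378 6.932 58.209
3 1.545 2.929 74.235
4 1.005 1.237 84.651
final: 84.651 3.203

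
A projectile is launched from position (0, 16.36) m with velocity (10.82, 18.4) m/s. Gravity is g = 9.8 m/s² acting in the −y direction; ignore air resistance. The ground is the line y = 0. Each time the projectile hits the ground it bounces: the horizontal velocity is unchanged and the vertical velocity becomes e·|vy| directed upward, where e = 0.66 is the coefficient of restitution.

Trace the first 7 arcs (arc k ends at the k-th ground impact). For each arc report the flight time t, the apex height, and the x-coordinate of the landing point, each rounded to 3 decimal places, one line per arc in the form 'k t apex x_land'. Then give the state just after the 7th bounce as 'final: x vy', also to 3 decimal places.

1 4.497 33.633 48.663
2 3.458 14.651 86.081
3 2.282 6.382 110.778
4 1.506 2.780 127.077
5 0.994 1.211 137.835
6 0.656 0.527 144.935
7 0.433 0.230 149.621
final: 149.621 1.401

Arc 1: start y=16.360, vy=18.400 → t=4.497, apex=33.633, x_land=48.663, impact vy=-25.675
  bounce: vy ← 0.66·25.675 = 16.946
Arc 2: start y=0.000, vy=16.946 → t=3.458, apex=14.651, x_land=86.081, impact vy=-16.946
  bounce: vy ← 0.66·16.946 = 11.184
Arc 3: start y=0.000, vy=11.184 → t=2.282, apex=6.382, x_land=110.778, impact vy=-11.184
  bounce: vy ← 0.66·11.184 = 7.382
Arc 4: start y=0.000, vy=7.382 → t=1.506, apex=2.780, x_land=127.077, impact vy=-7.382
  bounce: vy ← 0.66·7.382 = 4.872
Arc 5: start y=0.000, vy=4.872 → t=0.994, apex=1.211, x_land=137.835, impact vy=-4.872
  bounce: vy ← 0.66·4.872 = 3.215
Arc 6: start y=0.000, vy=3.215 → t=0.656, apex=0.527, x_land=144.935, impact vy=-3.215
  bounce: vy ← 0.66·3.215 = 2.122
Arc 7: start y=0.000, vy=2.122 → t=0.433, apex=0.230, x_land=149.621, impact vy=-2.122
  bounce: vy ← 0.66·2.122 = 1.401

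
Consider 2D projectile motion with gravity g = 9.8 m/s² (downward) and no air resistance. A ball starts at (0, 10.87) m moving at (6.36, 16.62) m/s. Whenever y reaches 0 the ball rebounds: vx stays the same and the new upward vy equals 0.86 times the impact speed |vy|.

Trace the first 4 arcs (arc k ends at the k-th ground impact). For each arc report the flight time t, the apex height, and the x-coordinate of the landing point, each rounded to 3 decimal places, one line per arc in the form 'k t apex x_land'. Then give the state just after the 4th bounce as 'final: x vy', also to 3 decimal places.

1 3.953 24.963 25.141
2 3.882 18.463 49.832
3 3.339 13.655 71.066
4 2.871 10.099 89.328
final: 89.328 12.100

Arc 1: start y=10.870, vy=16.620 → t=3.953, apex=24.963, x_land=25.141, impact vy=-22.120
  bounce: vy ← 0.86·22.120 = 19.023
Arc 2: start y=0.000, vy=19.023 → t=3.882, apex=18.463, x_land=49.832, impact vy=-19.023
  bounce: vy ← 0.86·19.023 = 16.360
Arc 3: start y=0.000, vy=16.360 → t=3.339, apex=13.655, x_land=71.066, impact vy=-16.360
  bounce: vy ← 0.86·16.360 = 14.069
Arc 4: start y=0.000, vy=14.069 → t=2.871, apex=10.099, x_land=89.328, impact vy=-14.069
  bounce: vy ← 0.86·14.069 = 12.100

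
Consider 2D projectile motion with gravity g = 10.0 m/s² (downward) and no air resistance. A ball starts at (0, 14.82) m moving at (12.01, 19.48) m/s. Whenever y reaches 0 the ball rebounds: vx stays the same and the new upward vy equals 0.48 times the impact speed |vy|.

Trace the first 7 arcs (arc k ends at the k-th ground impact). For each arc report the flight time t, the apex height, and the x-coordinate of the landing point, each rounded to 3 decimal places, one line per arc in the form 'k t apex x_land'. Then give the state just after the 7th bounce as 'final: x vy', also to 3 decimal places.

Arc 1: start y=14.820, vy=19.480 → t=4.548, apex=33.794, x_land=54.618, impact vy=-25.998
  bounce: vy ← 0.48·25.998 = 12.479
Arc 2: start y=0.000, vy=12.479 → t=2.496, apex=7.786, x_land=84.593, impact vy=-12.479
  bounce: vy ← 0.48·12.479 = 5.990
Arc 3: start y=0.000, vy=5.990 → t=1.198, apex=1.794, x_land=98.980, impact vy=-5.990
  bounce: vy ← 0.48·5.990 = 2.875
Arc 4: start y=0.000, vy=2.875 → t=0.575, apex=0.413, x_land=105.886, impact vy=-2.875
  bounce: vy ← 0.48·2.875 = 1.380
Arc 5: start y=0.000, vy=1.380 → t=0.276, apex=0.095, x_land=109.201, impact vy=-1.380
  bounce: vy ← 0.48·1.380 = 0.662
Arc 6: start y=0.000, vy=0.662 → t=0.132, apex=0.022, x_land=110.792, impact vy=-0.662
  bounce: vy ← 0.48·0.662 = 0.318
Arc 7: start y=0.000, vy=0.318 → t=0.064, apex=0.005, x_land=111.556, impact vy=-0.318
  bounce: vy ← 0.48·0.318 = 0.153

1 4.548 33.794 54.618
2 2.496 7.786 84.593
3 1.198 1.794 98.980
4 0.575 0.413 105.886
5 0.276 0.095 109.201
6 0.132 0.022 110.792
7 0.064 0.005 111.556
final: 111.556 0.153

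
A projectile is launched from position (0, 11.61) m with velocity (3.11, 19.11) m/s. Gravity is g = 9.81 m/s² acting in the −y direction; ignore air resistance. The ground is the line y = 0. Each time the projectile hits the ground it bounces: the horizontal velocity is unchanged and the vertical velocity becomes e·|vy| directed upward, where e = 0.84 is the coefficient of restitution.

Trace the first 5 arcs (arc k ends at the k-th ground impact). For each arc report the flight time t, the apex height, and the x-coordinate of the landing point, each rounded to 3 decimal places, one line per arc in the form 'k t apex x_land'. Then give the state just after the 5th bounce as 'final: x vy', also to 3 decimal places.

1 4.430 30.223 13.778
2 4.170 21.326 26.748
3 3.503 15.047 37.642
4 2.943 10.617 46.793
5 2.472 7.492 54.480
final: 54.480 10.184

Arc 1: start y=11.610, vy=19.110 → t=4.430, apex=30.223, x_land=13.778, impact vy=-24.351
  bounce: vy ← 0.84·24.351 = 20.455
Arc 2: start y=0.000, vy=20.455 → t=4.170, apex=21.326, x_land=26.748, impact vy=-20.455
  bounce: vy ← 0.84·20.455 = 17.182
Arc 3: start y=0.000, vy=17.182 → t=3.503, apex=15.047, x_land=37.642, impact vy=-17.182
  bounce: vy ← 0.84·17.182 = 14.433
Arc 4: start y=0.000, vy=14.433 → t=2.943, apex=10.617, x_land=46.793, impact vy=-14.433
  bounce: vy ← 0.84·14.433 = 12.124
Arc 5: start y=0.000, vy=12.124 → t=2.472, apex=7.492, x_land=54.480, impact vy=-12.124
  bounce: vy ← 0.84·12.124 = 10.184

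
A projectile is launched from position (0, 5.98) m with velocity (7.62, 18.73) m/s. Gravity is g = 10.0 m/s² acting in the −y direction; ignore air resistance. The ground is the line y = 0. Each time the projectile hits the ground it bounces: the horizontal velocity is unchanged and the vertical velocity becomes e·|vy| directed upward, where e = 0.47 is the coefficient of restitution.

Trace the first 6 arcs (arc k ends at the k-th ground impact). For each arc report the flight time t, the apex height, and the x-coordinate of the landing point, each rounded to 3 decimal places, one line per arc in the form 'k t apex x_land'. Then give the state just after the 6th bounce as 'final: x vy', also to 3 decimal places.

Arc 1: start y=5.980, vy=18.730 → t=4.042, apex=23.521, x_land=30.799, impact vy=-21.689
  bounce: vy ← 0.47·21.689 = 10.194
Arc 2: start y=0.000, vy=10.194 → t=2.039, apex=5.196, x_land=46.335, impact vy=-10.194
  bounce: vy ← 0.47·10.194 = 4.791
Arc 3: start y=0.000, vy=4.791 → t=0.958, apex=1.148, x_land=53.636, impact vy=-4.791
  bounce: vy ← 0.47·4.791 = 2.252
Arc 4: start y=0.000, vy=2.252 → t=0.450, apex=0.254, x_land=57.068, impact vy=-2.252
  bounce: vy ← 0.47·2.252 = 1.058
Arc 5: start y=0.000, vy=1.058 → t=0.212, apex=0.056, x_land=58.681, impact vy=-1.058
  bounce: vy ← 0.47·1.058 = 0.497
Arc 6: start y=0.000, vy=0.497 → t=0.099, apex=0.012, x_land=59.439, impact vy=-0.497
  bounce: vy ← 0.47·0.497 = 0.234

1 4.042 23.521 30.799
2 2.039 5.196 46.335
3 0.958 1.148 53.636
4 0.450 0.254 57.068
5 0.212 0.056 58.681
6 0.099 0.012 59.439
final: 59.439 0.234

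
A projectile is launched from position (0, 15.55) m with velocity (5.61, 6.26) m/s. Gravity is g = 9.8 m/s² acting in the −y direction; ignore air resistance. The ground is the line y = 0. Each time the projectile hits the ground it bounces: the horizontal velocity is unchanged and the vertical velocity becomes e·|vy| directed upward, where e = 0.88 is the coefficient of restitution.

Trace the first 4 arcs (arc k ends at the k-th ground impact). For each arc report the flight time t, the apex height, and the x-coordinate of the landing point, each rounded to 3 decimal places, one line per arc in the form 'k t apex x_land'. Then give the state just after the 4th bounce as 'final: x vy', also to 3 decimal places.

1 2.531 17.549 14.200
2 3.331 13.590 32.886
3 2.931 10.524 49.329
4 2.579 8.150 63.800
final: 63.800 11.122

Arc 1: start y=15.550, vy=6.260 → t=2.531, apex=17.549, x_land=14.200, impact vy=-18.546
  bounce: vy ← 0.88·18.546 = 16.321
Arc 2: start y=0.000, vy=16.321 → t=3.331, apex=13.590, x_land=32.886, impact vy=-16.321
  bounce: vy ← 0.88·16.321 = 14.362
Arc 3: start y=0.000, vy=14.362 → t=2.931, apex=10.524, x_land=49.329, impact vy=-14.362
  bounce: vy ← 0.88·14.362 = 12.639
Arc 4: start y=0.000, vy=12.639 → t=2.579, apex=8.150, x_land=63.800, impact vy=-12.639
  bounce: vy ← 0.88·12.639 = 11.122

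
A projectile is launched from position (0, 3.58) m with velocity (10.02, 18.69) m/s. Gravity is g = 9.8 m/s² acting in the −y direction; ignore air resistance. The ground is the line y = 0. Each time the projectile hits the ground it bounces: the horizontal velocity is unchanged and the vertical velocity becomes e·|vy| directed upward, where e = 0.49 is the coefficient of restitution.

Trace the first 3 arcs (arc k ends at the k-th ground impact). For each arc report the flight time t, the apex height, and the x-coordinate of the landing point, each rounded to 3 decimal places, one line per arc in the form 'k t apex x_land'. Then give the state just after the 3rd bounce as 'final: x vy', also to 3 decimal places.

Arc 1: start y=3.580, vy=18.690 → t=3.997, apex=21.402, x_land=40.051, impact vy=-20.481
  bounce: vy ← 0.49·20.481 = 10.036
Arc 2: start y=0.000, vy=10.036 → t=2.048, apex=5.139, x_land=60.573, impact vy=-10.036
  bounce: vy ← 0.49·10.036 = 4.918
Arc 3: start y=0.000, vy=4.918 → t=1.004, apex=1.234, x_land=70.629, impact vy=-4.918
  bounce: vy ← 0.49·4.918 = 2.410

1 3.997 21.402 40.051
2 2.048 5.139 60.573
3 1.004 1.234 70.629
final: 70.629 2.410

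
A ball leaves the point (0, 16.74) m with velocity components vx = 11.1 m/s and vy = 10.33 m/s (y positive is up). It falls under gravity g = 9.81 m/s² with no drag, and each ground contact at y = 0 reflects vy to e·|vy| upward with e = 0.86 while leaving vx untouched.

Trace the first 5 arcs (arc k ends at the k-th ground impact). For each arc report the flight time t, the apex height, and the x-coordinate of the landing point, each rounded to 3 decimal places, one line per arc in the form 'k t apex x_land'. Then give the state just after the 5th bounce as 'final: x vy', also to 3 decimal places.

1 3.179 22.179 35.292
2 3.657 16.403 75.889
3 3.145 12.132 110.803
4 2.705 8.973 140.829
5 2.326 6.636 166.652
final: 166.652 9.813

Arc 1: start y=16.740, vy=10.330 → t=3.179, apex=22.179, x_land=35.292, impact vy=-20.860
  bounce: vy ← 0.86·20.860 = 17.940
Arc 2: start y=0.000, vy=17.940 → t=3.657, apex=16.403, x_land=75.889, impact vy=-17.940
  bounce: vy ← 0.86·17.940 = 15.428
Arc 3: start y=0.000, vy=15.428 → t=3.145, apex=12.132, x_land=110.803, impact vy=-15.428
  bounce: vy ← 0.86·15.428 = 13.268
Arc 4: start y=0.000, vy=13.268 → t=2.705, apex=8.973, x_land=140.829, impact vy=-13.268
  bounce: vy ← 0.86·13.268 = 11.411
Arc 5: start y=0.000, vy=11.411 → t=2.326, apex=6.636, x_land=166.652, impact vy=-11.411
  bounce: vy ← 0.86·11.411 = 9.813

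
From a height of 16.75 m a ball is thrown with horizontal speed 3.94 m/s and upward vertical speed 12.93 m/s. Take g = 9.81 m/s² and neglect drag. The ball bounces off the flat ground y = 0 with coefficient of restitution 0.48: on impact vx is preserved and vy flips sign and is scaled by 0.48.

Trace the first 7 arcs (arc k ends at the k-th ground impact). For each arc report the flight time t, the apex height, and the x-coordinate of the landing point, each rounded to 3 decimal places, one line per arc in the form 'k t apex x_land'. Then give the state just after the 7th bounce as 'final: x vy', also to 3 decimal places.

1 3.588 25.271 14.136
2 2.179 5.822 22.722
3 1.046 1.341 26.843
4 0.502 0.309 28.821
5 0.241 0.071 29.770
6 0.116 0.016 30.226
7 0.056 0.004 30.445
final: 30.445 0.131

Arc 1: start y=16.750, vy=12.930 → t=3.588, apex=25.271, x_land=14.136, impact vy=-22.267
  bounce: vy ← 0.48·22.267 = 10.688
Arc 2: start y=0.000, vy=10.688 → t=2.179, apex=5.822, x_land=22.722, impact vy=-10.688
  bounce: vy ← 0.48·10.688 = 5.130
Arc 3: start y=0.000, vy=5.130 → t=1.046, apex=1.341, x_land=26.843, impact vy=-5.130
  bounce: vy ← 0.48·5.130 = 2.463
Arc 4: start y=0.000, vy=2.463 → t=0.502, apex=0.309, x_land=28.821, impact vy=-2.463
  bounce: vy ← 0.48·2.463 = 1.182
Arc 5: start y=0.000, vy=1.182 → t=0.241, apex=0.071, x_land=29.770, impact vy=-1.182
  bounce: vy ← 0.48·1.182 = 0.567
Arc 6: start y=0.000, vy=0.567 → t=0.116, apex=0.016, x_land=30.226, impact vy=-0.567
  bounce: vy ← 0.48·0.567 = 0.272
Arc 7: start y=0.000, vy=0.272 → t=0.056, apex=0.004, x_land=30.445, impact vy=-0.272
  bounce: vy ← 0.48·0.272 = 0.131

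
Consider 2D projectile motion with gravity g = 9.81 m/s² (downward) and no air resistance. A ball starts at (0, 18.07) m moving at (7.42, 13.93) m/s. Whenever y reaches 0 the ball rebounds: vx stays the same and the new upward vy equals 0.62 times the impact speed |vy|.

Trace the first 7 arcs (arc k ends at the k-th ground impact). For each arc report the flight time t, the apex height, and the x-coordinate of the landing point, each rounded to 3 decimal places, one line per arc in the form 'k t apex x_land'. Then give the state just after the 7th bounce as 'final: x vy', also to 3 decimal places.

1 3.808 27.960 28.252
2 2.961 10.748 50.219
3 1.836 4.131 63.839
4 1.138 1.588 72.283
5 0.706 0.610 77.518
6 0.437 0.235 80.764
7 0.271 0.090 82.777
final: 82.777 0.825

Arc 1: start y=18.070, vy=13.930 → t=3.808, apex=27.960, x_land=28.252, impact vy=-23.422
  bounce: vy ← 0.62·23.422 = 14.521
Arc 2: start y=0.000, vy=14.521 → t=2.961, apex=10.748, x_land=50.219, impact vy=-14.521
  bounce: vy ← 0.62·14.521 = 9.003
Arc 3: start y=0.000, vy=9.003 → t=1.836, apex=4.131, x_land=63.839, impact vy=-9.003
  bounce: vy ← 0.62·9.003 = 5.582
Arc 4: start y=0.000, vy=5.582 → t=1.138, apex=1.588, x_land=72.283, impact vy=-5.582
  bounce: vy ← 0.62·5.582 = 3.461
Arc 5: start y=0.000, vy=3.461 → t=0.706, apex=0.610, x_land=77.518, impact vy=-3.461
  bounce: vy ← 0.62·3.461 = 2.146
Arc 6: start y=0.000, vy=2.146 → t=0.437, apex=0.235, x_land=80.764, impact vy=-2.146
  bounce: vy ← 0.62·2.146 = 1.330
Arc 7: start y=0.000, vy=1.330 → t=0.271, apex=0.090, x_land=82.777, impact vy=-1.330
  bounce: vy ← 0.62·1.330 = 0.825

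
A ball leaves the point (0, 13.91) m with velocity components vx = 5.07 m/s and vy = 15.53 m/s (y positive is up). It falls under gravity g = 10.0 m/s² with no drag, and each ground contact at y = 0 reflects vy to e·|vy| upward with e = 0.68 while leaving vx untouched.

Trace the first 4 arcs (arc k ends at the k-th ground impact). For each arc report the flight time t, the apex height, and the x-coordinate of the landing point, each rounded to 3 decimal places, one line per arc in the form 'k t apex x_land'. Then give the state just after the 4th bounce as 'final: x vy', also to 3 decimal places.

Arc 1: start y=13.910, vy=15.530 → t=3.832, apex=25.969, x_land=19.428, impact vy=-22.790
  bounce: vy ← 0.68·22.790 = 15.497
Arc 2: start y=0.000, vy=15.497 → t=3.099, apex=12.008, x_land=35.142, impact vy=-15.497
  bounce: vy ← 0.68·15.497 = 10.538
Arc 3: start y=0.000, vy=10.538 → t=2.108, apex=5.553, x_land=45.828, impact vy=-10.538
  bounce: vy ← 0.68·10.538 = 7.166
Arc 4: start y=0.000, vy=7.166 → t=1.433, apex=2.567, x_land=53.094, impact vy=-7.166
  bounce: vy ← 0.68·7.166 = 4.873

1 3.832 25.969 19.428
2 3.099 12.008 35.142
3 2.108 5.553 45.828
4 1.433 2.567 53.094
final: 53.094 4.873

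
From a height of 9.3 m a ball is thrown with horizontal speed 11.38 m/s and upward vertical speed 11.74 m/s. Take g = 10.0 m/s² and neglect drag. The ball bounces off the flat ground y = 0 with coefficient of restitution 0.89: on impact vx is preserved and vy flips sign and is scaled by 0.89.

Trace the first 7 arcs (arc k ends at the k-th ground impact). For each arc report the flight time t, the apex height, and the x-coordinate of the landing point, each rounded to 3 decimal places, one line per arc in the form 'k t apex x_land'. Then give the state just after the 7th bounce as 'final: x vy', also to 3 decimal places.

Arc 1: start y=9.300, vy=11.740 → t=2.974, apex=16.191, x_land=33.839, impact vy=-17.995
  bounce: vy ← 0.89·17.995 = 16.016
Arc 2: start y=0.000, vy=16.016 → t=3.203, apex=12.825, x_land=70.290, impact vy=-16.016
  bounce: vy ← 0.89·16.016 = 14.254
Arc 3: start y=0.000, vy=14.254 → t=2.851, apex=10.159, x_land=102.733, impact vy=-14.254
  bounce: vy ← 0.89·14.254 = 12.686
Arc 4: start y=0.000, vy=12.686 → t=2.537, apex=8.047, x_land=131.606, impact vy=-12.686
  bounce: vy ← 0.89·12.686 = 11.291
Arc 5: start y=0.000, vy=11.291 → t=2.258, apex=6.374, x_land=157.303, impact vy=-11.291
  bounce: vy ← 0.89·11.291 = 10.049
Arc 6: start y=0.000, vy=10.049 → t=2.010, apex=5.049, x_land=180.174, impact vy=-10.049
  bounce: vy ← 0.89·10.049 = 8.943
Arc 7: start y=0.000, vy=8.943 → t=1.789, apex=3.999, x_land=200.529, impact vy=-8.943
  bounce: vy ← 0.89·8.943 = 7.960

1 2.974 16.191 33.839
2 3.203 12.825 70.290
3 2.851 10.159 102.733
4 2.537 8.047 131.606
5 2.258 6.374 157.303
6 2.010 5.049 180.174
7 1.789 3.999 200.529
final: 200.529 7.960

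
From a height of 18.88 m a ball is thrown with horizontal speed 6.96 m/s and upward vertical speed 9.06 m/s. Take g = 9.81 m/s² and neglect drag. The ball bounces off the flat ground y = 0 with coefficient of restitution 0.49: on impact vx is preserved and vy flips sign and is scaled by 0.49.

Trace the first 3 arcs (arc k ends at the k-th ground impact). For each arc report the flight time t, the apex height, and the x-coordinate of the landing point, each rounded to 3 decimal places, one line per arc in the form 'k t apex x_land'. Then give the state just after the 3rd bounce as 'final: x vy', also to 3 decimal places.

Arc 1: start y=18.880, vy=9.060 → t=3.092, apex=23.064, x_land=21.520, impact vy=-21.272
  bounce: vy ← 0.49·21.272 = 10.423
Arc 2: start y=0.000, vy=10.423 → t=2.125, apex=5.538, x_land=36.311, impact vy=-10.423
  bounce: vy ← 0.49·10.423 = 5.107
Arc 3: start y=0.000, vy=5.107 → t=1.041, apex=1.330, x_land=43.558, impact vy=-5.107
  bounce: vy ← 0.49·5.107 = 2.503

1 3.092 23.064 21.520
2 2.125 5.538 36.311
3 1.041 1.330 43.558
final: 43.558 2.503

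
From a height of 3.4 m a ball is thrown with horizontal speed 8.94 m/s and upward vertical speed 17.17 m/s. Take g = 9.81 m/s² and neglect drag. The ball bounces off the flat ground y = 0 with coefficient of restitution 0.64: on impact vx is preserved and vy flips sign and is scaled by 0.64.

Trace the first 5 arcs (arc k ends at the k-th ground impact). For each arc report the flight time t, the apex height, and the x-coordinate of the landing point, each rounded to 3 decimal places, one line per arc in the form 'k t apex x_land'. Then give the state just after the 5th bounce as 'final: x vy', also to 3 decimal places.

1 3.688 18.426 32.975
2 2.481 7.547 55.154
3 1.588 3.091 69.348
4 1.016 1.266 78.433
5 0.650 0.519 84.247
final: 84.247 2.042

Arc 1: start y=3.400, vy=17.170 → t=3.688, apex=18.426, x_land=32.975, impact vy=-19.014
  bounce: vy ← 0.64·19.014 = 12.169
Arc 2: start y=0.000, vy=12.169 → t=2.481, apex=7.547, x_land=55.154, impact vy=-12.169
  bounce: vy ← 0.64·12.169 = 7.788
Arc 3: start y=0.000, vy=7.788 → t=1.588, apex=3.091, x_land=69.348, impact vy=-7.788
  bounce: vy ← 0.64·7.788 = 4.984
Arc 4: start y=0.000, vy=4.984 → t=1.016, apex=1.266, x_land=78.433, impact vy=-4.984
  bounce: vy ← 0.64·4.984 = 3.190
Arc 5: start y=0.000, vy=3.190 → t=0.650, apex=0.519, x_land=84.247, impact vy=-3.190
  bounce: vy ← 0.64·3.190 = 2.042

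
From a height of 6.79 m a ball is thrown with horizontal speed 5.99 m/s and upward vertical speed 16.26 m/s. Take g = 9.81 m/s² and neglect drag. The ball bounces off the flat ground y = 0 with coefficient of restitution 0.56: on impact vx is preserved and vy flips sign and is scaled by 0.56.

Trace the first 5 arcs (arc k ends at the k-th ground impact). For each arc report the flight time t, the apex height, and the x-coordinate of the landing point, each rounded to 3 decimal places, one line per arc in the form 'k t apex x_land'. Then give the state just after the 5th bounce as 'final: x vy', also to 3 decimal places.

1 3.690 20.265 22.104
2 2.277 6.355 35.740
3 1.275 1.993 43.377
4 0.714 0.625 47.653
5 0.400 0.196 50.048
final: 50.048 1.098

Arc 1: start y=6.790, vy=16.260 → t=3.690, apex=20.265, x_land=22.104, impact vy=-19.940
  bounce: vy ← 0.56·19.940 = 11.166
Arc 2: start y=0.000, vy=11.166 → t=2.277, apex=6.355, x_land=35.740, impact vy=-11.166
  bounce: vy ← 0.56·11.166 = 6.253
Arc 3: start y=0.000, vy=6.253 → t=1.275, apex=1.993, x_land=43.377, impact vy=-6.253
  bounce: vy ← 0.56·6.253 = 3.502
Arc 4: start y=0.000, vy=3.502 → t=0.714, apex=0.625, x_land=47.653, impact vy=-3.502
  bounce: vy ← 0.56·3.502 = 1.961
Arc 5: start y=0.000, vy=1.961 → t=0.400, apex=0.196, x_land=50.048, impact vy=-1.961
  bounce: vy ← 0.56·1.961 = 1.098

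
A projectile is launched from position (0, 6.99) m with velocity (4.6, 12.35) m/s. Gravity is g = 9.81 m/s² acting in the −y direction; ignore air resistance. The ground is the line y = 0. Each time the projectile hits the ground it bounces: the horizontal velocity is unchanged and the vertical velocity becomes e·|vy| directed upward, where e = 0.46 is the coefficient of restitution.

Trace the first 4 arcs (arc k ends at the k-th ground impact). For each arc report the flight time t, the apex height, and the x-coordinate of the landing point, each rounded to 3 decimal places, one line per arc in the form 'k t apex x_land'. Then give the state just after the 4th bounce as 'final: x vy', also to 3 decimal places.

Arc 1: start y=6.990, vy=12.350 → t=2.994, apex=14.764, x_land=13.772, impact vy=-17.020
  bounce: vy ← 0.46·17.020 = 7.829
Arc 2: start y=0.000, vy=7.829 → t=1.596, apex=3.124, x_land=21.114, impact vy=-7.829
  bounce: vy ← 0.46·7.829 = 3.601
Arc 3: start y=0.000, vy=3.601 → t=0.734, apex=0.661, x_land=24.491, impact vy=-3.601
  bounce: vy ← 0.46·3.601 = 1.657
Arc 4: start y=0.000, vy=1.657 → t=0.338, apex=0.140, x_land=26.045, impact vy=-1.657
  bounce: vy ← 0.46·1.657 = 0.762

1 2.994 14.764 13.772
2 1.596 3.124 21.114
3 0.734 0.661 24.491
4 0.338 0.140 26.045
final: 26.045 0.762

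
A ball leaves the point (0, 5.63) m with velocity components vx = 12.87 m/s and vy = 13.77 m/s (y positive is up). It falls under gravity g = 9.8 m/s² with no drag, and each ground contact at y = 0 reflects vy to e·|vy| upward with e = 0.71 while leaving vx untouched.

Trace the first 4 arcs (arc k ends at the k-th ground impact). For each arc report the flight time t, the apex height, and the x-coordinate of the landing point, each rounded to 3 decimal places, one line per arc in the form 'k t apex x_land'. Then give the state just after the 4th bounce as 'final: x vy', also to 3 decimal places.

Arc 1: start y=5.630, vy=13.770 → t=3.172, apex=15.304, x_land=40.829, impact vy=-17.319
  bounce: vy ← 0.71·17.319 = 12.297
Arc 2: start y=0.000, vy=12.297 → t=2.510, apex=7.715, x_land=73.126, impact vy=-12.297
  bounce: vy ← 0.71·12.297 = 8.731
Arc 3: start y=0.000, vy=8.731 → t=1.782, apex=3.889, x_land=96.058, impact vy=-8.731
  bounce: vy ← 0.71·8.731 = 6.199
Arc 4: start y=0.000, vy=6.199 → t=1.265, apex=1.960, x_land=112.339, impact vy=-6.199
  bounce: vy ← 0.71·6.199 = 4.401

1 3.172 15.304 40.829
2 2.510 7.715 73.126
3 1.782 3.889 96.058
4 1.265 1.960 112.339
final: 112.339 4.401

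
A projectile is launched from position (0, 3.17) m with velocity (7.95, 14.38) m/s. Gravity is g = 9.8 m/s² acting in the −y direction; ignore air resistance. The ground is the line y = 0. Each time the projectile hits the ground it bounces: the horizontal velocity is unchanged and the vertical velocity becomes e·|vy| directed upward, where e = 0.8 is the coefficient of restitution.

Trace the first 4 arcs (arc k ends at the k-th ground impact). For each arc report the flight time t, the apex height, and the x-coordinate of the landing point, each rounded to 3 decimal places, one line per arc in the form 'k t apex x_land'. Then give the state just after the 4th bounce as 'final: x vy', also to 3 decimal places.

Arc 1: start y=3.170, vy=14.380 → t=3.141, apex=13.720, x_land=24.968, impact vy=-16.399
  bounce: vy ← 0.8·16.399 = 13.119
Arc 2: start y=0.000, vy=13.119 → t=2.677, apex=8.781, x_land=46.253, impact vy=-13.119
  bounce: vy ← 0.8·13.119 = 10.495
Arc 3: start y=0.000, vy=10.495 → t=2.142, apex=5.620, x_land=63.281, impact vy=-10.495
  bounce: vy ← 0.8·10.495 = 8.396
Arc 4: start y=0.000, vy=8.396 → t=1.713, apex=3.597, x_land=76.903, impact vy=-8.396
  bounce: vy ← 0.8·8.396 = 6.717

1 3.141 13.720 24.968
2 2.677 8.781 46.253
3 2.142 5.620 63.281
4 1.713 3.597 76.903
final: 76.903 6.717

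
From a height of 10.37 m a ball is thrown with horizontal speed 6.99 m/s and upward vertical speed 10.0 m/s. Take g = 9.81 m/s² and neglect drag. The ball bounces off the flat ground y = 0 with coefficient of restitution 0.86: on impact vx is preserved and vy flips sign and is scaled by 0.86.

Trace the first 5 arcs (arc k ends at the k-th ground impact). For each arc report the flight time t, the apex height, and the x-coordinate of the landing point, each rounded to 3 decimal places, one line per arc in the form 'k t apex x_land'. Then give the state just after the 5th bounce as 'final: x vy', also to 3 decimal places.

1 2.795 15.467 19.538
2 3.054 11.439 40.887
3 2.627 8.460 59.248
4 2.259 6.257 75.038
5 1.943 4.628 88.617
final: 88.617 8.195

Arc 1: start y=10.370, vy=10.000 → t=2.795, apex=15.467, x_land=19.538, impact vy=-17.420
  bounce: vy ← 0.86·17.420 = 14.981
Arc 2: start y=0.000, vy=14.981 → t=3.054, apex=11.439, x_land=40.887, impact vy=-14.981
  bounce: vy ← 0.86·14.981 = 12.884
Arc 3: start y=0.000, vy=12.884 → t=2.627, apex=8.460, x_land=59.248, impact vy=-12.884
  bounce: vy ← 0.86·12.884 = 11.080
Arc 4: start y=0.000, vy=11.080 → t=2.259, apex=6.257, x_land=75.038, impact vy=-11.080
  bounce: vy ← 0.86·11.080 = 9.529
Arc 5: start y=0.000, vy=9.529 → t=1.943, apex=4.628, x_land=88.617, impact vy=-9.529
  bounce: vy ← 0.86·9.529 = 8.195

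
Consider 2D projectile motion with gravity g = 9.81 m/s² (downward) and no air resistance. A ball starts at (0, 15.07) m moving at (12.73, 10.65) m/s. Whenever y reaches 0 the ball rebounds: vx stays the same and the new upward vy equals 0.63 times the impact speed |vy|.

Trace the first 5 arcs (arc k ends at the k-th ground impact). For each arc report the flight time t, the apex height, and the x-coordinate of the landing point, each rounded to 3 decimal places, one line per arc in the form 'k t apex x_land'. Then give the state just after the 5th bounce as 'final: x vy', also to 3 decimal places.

Arc 1: start y=15.070, vy=10.650 → t=3.147, apex=20.851, x_land=40.067, impact vy=-20.226
  bounce: vy ← 0.63·20.226 = 12.742
Arc 2: start y=0.000, vy=12.742 → t=2.598, apex=8.276, x_land=73.137, impact vy=-12.742
  bounce: vy ← 0.63·12.742 = 8.028
Arc 3: start y=0.000, vy=8.028 → t=1.637, apex=3.285, x_land=93.972, impact vy=-8.028
  bounce: vy ← 0.63·8.028 = 5.057
Arc 4: start y=0.000, vy=5.057 → t=1.031, apex=1.304, x_land=107.097, impact vy=-5.057
  bounce: vy ← 0.63·5.057 = 3.186
Arc 5: start y=0.000, vy=3.186 → t=0.650, apex=0.517, x_land=115.367, impact vy=-3.186
  bounce: vy ← 0.63·3.186 = 2.007

1 3.147 20.851 40.067
2 2.598 8.276 73.137
3 1.637 3.285 93.972
4 1.031 1.304 107.097
5 0.650 0.517 115.367
final: 115.367 2.007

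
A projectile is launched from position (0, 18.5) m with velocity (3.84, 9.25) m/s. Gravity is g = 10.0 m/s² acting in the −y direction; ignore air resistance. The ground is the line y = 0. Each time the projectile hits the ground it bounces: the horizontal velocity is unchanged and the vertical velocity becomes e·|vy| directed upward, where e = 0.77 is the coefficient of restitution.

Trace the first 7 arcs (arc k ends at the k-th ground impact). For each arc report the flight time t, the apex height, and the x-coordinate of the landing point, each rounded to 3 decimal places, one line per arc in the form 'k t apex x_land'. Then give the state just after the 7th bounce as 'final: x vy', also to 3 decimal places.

1 3.059 22.778 11.748
2 3.287 13.505 24.370
3 2.531 8.007 34.089
4 1.949 4.747 41.572
5 1.501 2.815 47.335
6 1.155 1.669 51.772
7 0.890 0.989 55.188
final: 55.188 3.425

Arc 1: start y=18.500, vy=9.250 → t=3.059, apex=22.778, x_land=11.748, impact vy=-21.344
  bounce: vy ← 0.77·21.344 = 16.435
Arc 2: start y=0.000, vy=16.435 → t=3.287, apex=13.505, x_land=24.370, impact vy=-16.435
  bounce: vy ← 0.77·16.435 = 12.655
Arc 3: start y=0.000, vy=12.655 → t=2.531, apex=8.007, x_land=34.089, impact vy=-12.655
  bounce: vy ← 0.77·12.655 = 9.744
Arc 4: start y=0.000, vy=9.744 → t=1.949, apex=4.747, x_land=41.572, impact vy=-9.744
  bounce: vy ← 0.77·9.744 = 7.503
Arc 5: start y=0.000, vy=7.503 → t=1.501, apex=2.815, x_land=47.335, impact vy=-7.503
  bounce: vy ← 0.77·7.503 = 5.777
Arc 6: start y=0.000, vy=5.777 → t=1.155, apex=1.669, x_land=51.772, impact vy=-5.777
  bounce: vy ← 0.77·5.777 = 4.449
Arc 7: start y=0.000, vy=4.449 → t=0.890, apex=0.989, x_land=55.188, impact vy=-4.449
  bounce: vy ← 0.77·4.449 = 3.425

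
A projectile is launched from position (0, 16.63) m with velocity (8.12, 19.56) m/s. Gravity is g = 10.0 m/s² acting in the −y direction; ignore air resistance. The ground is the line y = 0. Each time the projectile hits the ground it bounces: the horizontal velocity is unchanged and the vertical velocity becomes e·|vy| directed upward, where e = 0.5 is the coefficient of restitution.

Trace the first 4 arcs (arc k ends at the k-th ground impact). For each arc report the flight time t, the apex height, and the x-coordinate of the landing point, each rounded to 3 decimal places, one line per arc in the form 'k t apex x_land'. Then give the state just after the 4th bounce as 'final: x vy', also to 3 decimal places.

1 4.630 35.760 37.598
2 2.674 8.940 59.314
3 1.337 2.235 70.171
4 0.669 0.559 75.600
final: 75.600 1.671

Arc 1: start y=16.630, vy=19.560 → t=4.630, apex=35.760, x_land=37.598, impact vy=-26.743
  bounce: vy ← 0.5·26.743 = 13.372
Arc 2: start y=0.000, vy=13.372 → t=2.674, apex=8.940, x_land=59.314, impact vy=-13.372
  bounce: vy ← 0.5·13.372 = 6.686
Arc 3: start y=0.000, vy=6.686 → t=1.337, apex=2.235, x_land=70.171, impact vy=-6.686
  bounce: vy ← 0.5·6.686 = 3.343
Arc 4: start y=0.000, vy=3.343 → t=0.669, apex=0.559, x_land=75.600, impact vy=-3.343
  bounce: vy ← 0.5·3.343 = 1.671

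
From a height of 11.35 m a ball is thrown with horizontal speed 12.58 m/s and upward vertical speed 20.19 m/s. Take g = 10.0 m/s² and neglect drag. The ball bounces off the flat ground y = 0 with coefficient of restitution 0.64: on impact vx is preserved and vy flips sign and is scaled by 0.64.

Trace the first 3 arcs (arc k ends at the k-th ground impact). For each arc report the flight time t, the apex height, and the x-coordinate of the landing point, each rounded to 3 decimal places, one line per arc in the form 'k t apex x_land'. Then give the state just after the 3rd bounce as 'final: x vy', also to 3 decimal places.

1 4.538 31.732 57.091
2 3.225 12.997 97.656
3 2.064 5.324 123.617
final: 123.617 6.604

Arc 1: start y=11.350, vy=20.190 → t=4.538, apex=31.732, x_land=57.091, impact vy=-25.192
  bounce: vy ← 0.64·25.192 = 16.123
Arc 2: start y=0.000, vy=16.123 → t=3.225, apex=12.997, x_land=97.656, impact vy=-16.123
  bounce: vy ← 0.64·16.123 = 10.319
Arc 3: start y=0.000, vy=10.319 → t=2.064, apex=5.324, x_land=123.617, impact vy=-10.319
  bounce: vy ← 0.64·10.319 = 6.604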